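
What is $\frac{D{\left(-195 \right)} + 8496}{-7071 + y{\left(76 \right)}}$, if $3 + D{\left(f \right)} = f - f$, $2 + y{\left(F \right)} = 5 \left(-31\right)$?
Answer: $- \frac{8493}{7228} \approx -1.175$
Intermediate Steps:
$y{\left(F \right)} = -157$ ($y{\left(F \right)} = -2 + 5 \left(-31\right) = -2 - 155 = -157$)
$D{\left(f \right)} = -3$ ($D{\left(f \right)} = -3 + \left(f - f\right) = -3 + 0 = -3$)
$\frac{D{\left(-195 \right)} + 8496}{-7071 + y{\left(76 \right)}} = \frac{-3 + 8496}{-7071 - 157} = \frac{8493}{-7228} = 8493 \left(- \frac{1}{7228}\right) = - \frac{8493}{7228}$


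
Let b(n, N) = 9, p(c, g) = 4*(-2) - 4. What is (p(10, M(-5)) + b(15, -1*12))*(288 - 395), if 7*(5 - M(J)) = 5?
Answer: 321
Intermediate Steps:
M(J) = 30/7 (M(J) = 5 - ⅐*5 = 5 - 5/7 = 30/7)
p(c, g) = -12 (p(c, g) = -8 - 4 = -12)
(p(10, M(-5)) + b(15, -1*12))*(288 - 395) = (-12 + 9)*(288 - 395) = -3*(-107) = 321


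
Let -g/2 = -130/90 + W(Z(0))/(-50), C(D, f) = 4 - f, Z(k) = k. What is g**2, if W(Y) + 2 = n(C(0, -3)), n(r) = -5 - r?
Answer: 274576/50625 ≈ 5.4237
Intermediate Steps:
W(Y) = -14 (W(Y) = -2 + (-5 - (4 - 1*(-3))) = -2 + (-5 - (4 + 3)) = -2 + (-5 - 1*7) = -2 + (-5 - 7) = -2 - 12 = -14)
g = 524/225 (g = -2*(-130/90 - 14/(-50)) = -2*(-130*1/90 - 14*(-1/50)) = -2*(-13/9 + 7/25) = -2*(-262/225) = 524/225 ≈ 2.3289)
g**2 = (524/225)**2 = 274576/50625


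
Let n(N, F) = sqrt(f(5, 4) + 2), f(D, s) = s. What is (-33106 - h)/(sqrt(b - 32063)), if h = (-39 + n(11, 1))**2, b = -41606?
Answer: I*(-78*sqrt(442014) + 34633*sqrt(73669))/73669 ≈ 126.9*I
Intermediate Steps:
n(N, F) = sqrt(6) (n(N, F) = sqrt(4 + 2) = sqrt(6))
h = (-39 + sqrt(6))**2 ≈ 1335.9
(-33106 - h)/(sqrt(b - 32063)) = (-33106 - (39 - sqrt(6))**2)/(sqrt(-41606 - 32063)) = (-33106 - (39 - sqrt(6))**2)/(sqrt(-73669)) = (-33106 - (39 - sqrt(6))**2)/((I*sqrt(73669))) = (-33106 - (39 - sqrt(6))**2)*(-I*sqrt(73669)/73669) = -I*sqrt(73669)*(-33106 - (39 - sqrt(6))**2)/73669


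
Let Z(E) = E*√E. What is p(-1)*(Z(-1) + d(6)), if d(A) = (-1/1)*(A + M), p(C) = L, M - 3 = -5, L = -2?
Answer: 8 + 2*I ≈ 8.0 + 2.0*I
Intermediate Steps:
M = -2 (M = 3 - 5 = -2)
p(C) = -2
Z(E) = E^(3/2)
d(A) = 2 - A (d(A) = (-1/1)*(A - 2) = (-1*1)*(-2 + A) = -(-2 + A) = 2 - A)
p(-1)*(Z(-1) + d(6)) = -2*((-1)^(3/2) + (2 - 1*6)) = -2*(-I + (2 - 6)) = -2*(-I - 4) = -2*(-4 - I) = 8 + 2*I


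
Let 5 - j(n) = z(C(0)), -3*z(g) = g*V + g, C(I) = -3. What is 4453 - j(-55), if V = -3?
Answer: 4446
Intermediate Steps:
z(g) = 2*g/3 (z(g) = -(g*(-3) + g)/3 = -(-3*g + g)/3 = -(-2)*g/3 = 2*g/3)
j(n) = 7 (j(n) = 5 - 2*(-3)/3 = 5 - 1*(-2) = 5 + 2 = 7)
4453 - j(-55) = 4453 - 1*7 = 4453 - 7 = 4446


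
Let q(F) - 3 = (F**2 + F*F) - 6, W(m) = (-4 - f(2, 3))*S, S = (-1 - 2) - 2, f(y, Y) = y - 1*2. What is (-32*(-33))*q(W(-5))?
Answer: 841632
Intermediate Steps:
f(y, Y) = -2 + y (f(y, Y) = y - 2 = -2 + y)
S = -5 (S = -3 - 2 = -5)
W(m) = 20 (W(m) = (-4 - (-2 + 2))*(-5) = (-4 - 1*0)*(-5) = (-4 + 0)*(-5) = -4*(-5) = 20)
q(F) = -3 + 2*F**2 (q(F) = 3 + ((F**2 + F*F) - 6) = 3 + ((F**2 + F**2) - 6) = 3 + (2*F**2 - 6) = 3 + (-6 + 2*F**2) = -3 + 2*F**2)
(-32*(-33))*q(W(-5)) = (-32*(-33))*(-3 + 2*20**2) = 1056*(-3 + 2*400) = 1056*(-3 + 800) = 1056*797 = 841632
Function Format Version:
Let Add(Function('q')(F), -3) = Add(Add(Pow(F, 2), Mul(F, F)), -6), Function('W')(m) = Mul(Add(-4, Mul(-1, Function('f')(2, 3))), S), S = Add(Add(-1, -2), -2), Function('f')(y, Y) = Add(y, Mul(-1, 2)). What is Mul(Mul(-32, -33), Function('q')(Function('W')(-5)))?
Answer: 841632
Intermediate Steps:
Function('f')(y, Y) = Add(-2, y) (Function('f')(y, Y) = Add(y, -2) = Add(-2, y))
S = -5 (S = Add(-3, -2) = -5)
Function('W')(m) = 20 (Function('W')(m) = Mul(Add(-4, Mul(-1, Add(-2, 2))), -5) = Mul(Add(-4, Mul(-1, 0)), -5) = Mul(Add(-4, 0), -5) = Mul(-4, -5) = 20)
Function('q')(F) = Add(-3, Mul(2, Pow(F, 2))) (Function('q')(F) = Add(3, Add(Add(Pow(F, 2), Mul(F, F)), -6)) = Add(3, Add(Add(Pow(F, 2), Pow(F, 2)), -6)) = Add(3, Add(Mul(2, Pow(F, 2)), -6)) = Add(3, Add(-6, Mul(2, Pow(F, 2)))) = Add(-3, Mul(2, Pow(F, 2))))
Mul(Mul(-32, -33), Function('q')(Function('W')(-5))) = Mul(Mul(-32, -33), Add(-3, Mul(2, Pow(20, 2)))) = Mul(1056, Add(-3, Mul(2, 400))) = Mul(1056, Add(-3, 800)) = Mul(1056, 797) = 841632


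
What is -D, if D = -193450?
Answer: 193450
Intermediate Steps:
-D = -1*(-193450) = 193450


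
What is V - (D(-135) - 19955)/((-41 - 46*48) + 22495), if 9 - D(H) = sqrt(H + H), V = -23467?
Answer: -237546468/10123 + 3*I*sqrt(30)/20246 ≈ -23466.0 + 0.0008116*I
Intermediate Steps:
D(H) = 9 - sqrt(2)*sqrt(H) (D(H) = 9 - sqrt(H + H) = 9 - sqrt(2*H) = 9 - sqrt(2)*sqrt(H))
V - (D(-135) - 19955)/((-41 - 46*48) + 22495) = -23467 - ((9 - sqrt(2)*sqrt(-135)) - 19955)/((-41 - 46*48) + 22495) = -23467 - ((9 - sqrt(2)*3*I*sqrt(15)) - 19955)/((-41 - 2208) + 22495) = -23467 - ((9 - 3*I*sqrt(30)) - 19955)/(-2249 + 22495) = -23467 - (-19946 - 3*I*sqrt(30))/20246 = -23467 - (-9973/10123 - 3*I*sqrt(30)/20246) = -23467 + (9973/10123 + 3*I*sqrt(30)/20246) = -237546468/10123 + 3*I*sqrt(30)/20246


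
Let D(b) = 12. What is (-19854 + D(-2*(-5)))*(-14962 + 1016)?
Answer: 276716532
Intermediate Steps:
(-19854 + D(-2*(-5)))*(-14962 + 1016) = (-19854 + 12)*(-14962 + 1016) = -19842*(-13946) = 276716532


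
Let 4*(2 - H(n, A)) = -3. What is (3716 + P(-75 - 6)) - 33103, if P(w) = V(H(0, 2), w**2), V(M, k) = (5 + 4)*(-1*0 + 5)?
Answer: -29342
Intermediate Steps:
H(n, A) = 11/4 (H(n, A) = 2 - 1/4*(-3) = 2 + 3/4 = 11/4)
V(M, k) = 45 (V(M, k) = 9*(0 + 5) = 9*5 = 45)
P(w) = 45
(3716 + P(-75 - 6)) - 33103 = (3716 + 45) - 33103 = 3761 - 33103 = -29342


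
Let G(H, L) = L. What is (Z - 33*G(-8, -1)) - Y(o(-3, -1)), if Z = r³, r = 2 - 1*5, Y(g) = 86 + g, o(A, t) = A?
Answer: -77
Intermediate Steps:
r = -3 (r = 2 - 5 = -3)
Z = -27 (Z = (-3)³ = -27)
(Z - 33*G(-8, -1)) - Y(o(-3, -1)) = (-27 - 33*(-1)) - (86 - 3) = (-27 + 33) - 1*83 = 6 - 83 = -77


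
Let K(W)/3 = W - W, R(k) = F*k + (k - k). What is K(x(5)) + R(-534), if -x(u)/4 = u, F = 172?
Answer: -91848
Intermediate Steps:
R(k) = 172*k (R(k) = 172*k + (k - k) = 172*k + 0 = 172*k)
x(u) = -4*u
K(W) = 0 (K(W) = 3*(W - W) = 3*0 = 0)
K(x(5)) + R(-534) = 0 + 172*(-534) = 0 - 91848 = -91848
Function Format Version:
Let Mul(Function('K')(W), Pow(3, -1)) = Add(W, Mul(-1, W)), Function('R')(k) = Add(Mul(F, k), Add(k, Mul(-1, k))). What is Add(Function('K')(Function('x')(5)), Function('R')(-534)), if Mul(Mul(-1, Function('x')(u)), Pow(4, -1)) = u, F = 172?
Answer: -91848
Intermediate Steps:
Function('R')(k) = Mul(172, k) (Function('R')(k) = Add(Mul(172, k), Add(k, Mul(-1, k))) = Add(Mul(172, k), 0) = Mul(172, k))
Function('x')(u) = Mul(-4, u)
Function('K')(W) = 0 (Function('K')(W) = Mul(3, Add(W, Mul(-1, W))) = Mul(3, 0) = 0)
Add(Function('K')(Function('x')(5)), Function('R')(-534)) = Add(0, Mul(172, -534)) = Add(0, -91848) = -91848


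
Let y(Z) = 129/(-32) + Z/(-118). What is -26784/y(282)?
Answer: 1872896/449 ≈ 4171.3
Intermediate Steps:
y(Z) = -129/32 - Z/118 (y(Z) = 129*(-1/32) + Z*(-1/118) = -129/32 - Z/118)
-26784/y(282) = -26784/(-129/32 - 1/118*282) = -26784/(-129/32 - 141/59) = -26784/(-12123/1888) = -26784*(-1888/12123) = 1872896/449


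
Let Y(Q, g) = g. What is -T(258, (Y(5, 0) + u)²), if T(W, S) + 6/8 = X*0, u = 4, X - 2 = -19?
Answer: ¾ ≈ 0.75000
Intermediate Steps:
X = -17 (X = 2 - 19 = -17)
T(W, S) = -¾ (T(W, S) = -¾ - 17*0 = -¾ + 0 = -¾)
-T(258, (Y(5, 0) + u)²) = -1*(-¾) = ¾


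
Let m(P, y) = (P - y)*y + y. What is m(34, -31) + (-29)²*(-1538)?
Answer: -1295504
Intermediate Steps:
m(P, y) = y + y*(P - y) (m(P, y) = y*(P - y) + y = y + y*(P - y))
m(34, -31) + (-29)²*(-1538) = -31*(1 + 34 - 1*(-31)) + (-29)²*(-1538) = -31*(1 + 34 + 31) + 841*(-1538) = -31*66 - 1293458 = -2046 - 1293458 = -1295504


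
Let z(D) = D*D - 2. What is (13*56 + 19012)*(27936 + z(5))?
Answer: 551910660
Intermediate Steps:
z(D) = -2 + D² (z(D) = D² - 2 = -2 + D²)
(13*56 + 19012)*(27936 + z(5)) = (13*56 + 19012)*(27936 + (-2 + 5²)) = (728 + 19012)*(27936 + (-2 + 25)) = 19740*(27936 + 23) = 19740*27959 = 551910660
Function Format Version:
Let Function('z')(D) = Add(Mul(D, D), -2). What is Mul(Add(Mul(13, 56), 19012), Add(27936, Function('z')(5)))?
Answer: 551910660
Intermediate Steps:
Function('z')(D) = Add(-2, Pow(D, 2)) (Function('z')(D) = Add(Pow(D, 2), -2) = Add(-2, Pow(D, 2)))
Mul(Add(Mul(13, 56), 19012), Add(27936, Function('z')(5))) = Mul(Add(Mul(13, 56), 19012), Add(27936, Add(-2, Pow(5, 2)))) = Mul(Add(728, 19012), Add(27936, Add(-2, 25))) = Mul(19740, Add(27936, 23)) = Mul(19740, 27959) = 551910660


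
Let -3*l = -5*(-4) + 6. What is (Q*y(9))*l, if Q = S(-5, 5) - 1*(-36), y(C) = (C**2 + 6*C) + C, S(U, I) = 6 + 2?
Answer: -54912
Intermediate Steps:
S(U, I) = 8
l = -26/3 (l = -(-5*(-4) + 6)/3 = -(20 + 6)/3 = -1/3*26 = -26/3 ≈ -8.6667)
y(C) = C**2 + 7*C
Q = 44 (Q = 8 - 1*(-36) = 8 + 36 = 44)
(Q*y(9))*l = (44*(9*(7 + 9)))*(-26/3) = (44*(9*16))*(-26/3) = (44*144)*(-26/3) = 6336*(-26/3) = -54912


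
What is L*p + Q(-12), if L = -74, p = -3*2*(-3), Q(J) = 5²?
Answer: -1307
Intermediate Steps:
Q(J) = 25
p = 18 (p = -6*(-3) = 18)
L*p + Q(-12) = -74*18 + 25 = -1332 + 25 = -1307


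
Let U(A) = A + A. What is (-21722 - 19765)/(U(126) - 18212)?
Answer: 41487/17960 ≈ 2.3100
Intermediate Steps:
U(A) = 2*A
(-21722 - 19765)/(U(126) - 18212) = (-21722 - 19765)/(2*126 - 18212) = -41487/(252 - 18212) = -41487/(-17960) = -41487*(-1/17960) = 41487/17960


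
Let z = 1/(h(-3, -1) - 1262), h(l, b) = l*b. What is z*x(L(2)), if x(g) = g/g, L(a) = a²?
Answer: -1/1259 ≈ -0.00079428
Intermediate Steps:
h(l, b) = b*l
x(g) = 1
z = -1/1259 (z = 1/(-1*(-3) - 1262) = 1/(3 - 1262) = 1/(-1259) = -1/1259 ≈ -0.00079428)
z*x(L(2)) = -1/1259*1 = -1/1259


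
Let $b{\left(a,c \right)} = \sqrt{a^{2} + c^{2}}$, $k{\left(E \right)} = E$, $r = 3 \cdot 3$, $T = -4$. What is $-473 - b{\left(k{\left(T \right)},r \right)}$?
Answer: $-473 - \sqrt{97} \approx -482.85$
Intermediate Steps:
$r = 9$
$-473 - b{\left(k{\left(T \right)},r \right)} = -473 - \sqrt{\left(-4\right)^{2} + 9^{2}} = -473 - \sqrt{16 + 81} = -473 - \sqrt{97}$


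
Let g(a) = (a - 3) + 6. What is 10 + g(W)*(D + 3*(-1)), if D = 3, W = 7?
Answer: 10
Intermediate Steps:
g(a) = 3 + a (g(a) = (-3 + a) + 6 = 3 + a)
10 + g(W)*(D + 3*(-1)) = 10 + (3 + 7)*(3 + 3*(-1)) = 10 + 10*(3 - 3) = 10 + 10*0 = 10 + 0 = 10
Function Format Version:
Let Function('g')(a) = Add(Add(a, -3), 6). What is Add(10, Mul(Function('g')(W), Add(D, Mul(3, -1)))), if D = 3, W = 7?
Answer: 10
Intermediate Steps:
Function('g')(a) = Add(3, a) (Function('g')(a) = Add(Add(-3, a), 6) = Add(3, a))
Add(10, Mul(Function('g')(W), Add(D, Mul(3, -1)))) = Add(10, Mul(Add(3, 7), Add(3, Mul(3, -1)))) = Add(10, Mul(10, Add(3, -3))) = Add(10, Mul(10, 0)) = Add(10, 0) = 10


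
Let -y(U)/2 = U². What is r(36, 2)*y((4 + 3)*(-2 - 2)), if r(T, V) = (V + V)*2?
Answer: -12544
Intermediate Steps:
r(T, V) = 4*V (r(T, V) = (2*V)*2 = 4*V)
y(U) = -2*U²
r(36, 2)*y((4 + 3)*(-2 - 2)) = (4*2)*(-2*(-2 - 2)²*(4 + 3)²) = 8*(-2*(7*(-4))²) = 8*(-2*(-28)²) = 8*(-2*784) = 8*(-1568) = -12544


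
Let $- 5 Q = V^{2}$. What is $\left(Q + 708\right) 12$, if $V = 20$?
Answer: $7536$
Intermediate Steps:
$Q = -80$ ($Q = - \frac{20^{2}}{5} = \left(- \frac{1}{5}\right) 400 = -80$)
$\left(Q + 708\right) 12 = \left(-80 + 708\right) 12 = 628 \cdot 12 = 7536$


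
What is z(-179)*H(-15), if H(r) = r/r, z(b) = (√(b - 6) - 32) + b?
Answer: -211 + I*√185 ≈ -211.0 + 13.601*I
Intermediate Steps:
z(b) = -32 + b + √(-6 + b) (z(b) = (√(-6 + b) - 32) + b = (-32 + √(-6 + b)) + b = -32 + b + √(-6 + b))
H(r) = 1
z(-179)*H(-15) = (-32 - 179 + √(-6 - 179))*1 = (-32 - 179 + √(-185))*1 = (-32 - 179 + I*√185)*1 = (-211 + I*√185)*1 = -211 + I*√185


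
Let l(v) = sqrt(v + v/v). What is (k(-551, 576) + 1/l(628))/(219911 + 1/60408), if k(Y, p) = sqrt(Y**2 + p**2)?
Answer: 60408*sqrt(635377)/13284383689 + 60408*sqrt(629)/8355877340381 ≈ 0.0036249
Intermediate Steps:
l(v) = sqrt(1 + v) (l(v) = sqrt(v + 1) = sqrt(1 + v))
(k(-551, 576) + 1/l(628))/(219911 + 1/60408) = (sqrt((-551)**2 + 576**2) + 1/(sqrt(1 + 628)))/(219911 + 1/60408) = (sqrt(303601 + 331776) + 1/(sqrt(629)))/(219911 + 1/60408) = (sqrt(635377) + sqrt(629)/629)/(13284383689/60408) = (sqrt(635377) + sqrt(629)/629)*(60408/13284383689) = 60408*sqrt(635377)/13284383689 + 60408*sqrt(629)/8355877340381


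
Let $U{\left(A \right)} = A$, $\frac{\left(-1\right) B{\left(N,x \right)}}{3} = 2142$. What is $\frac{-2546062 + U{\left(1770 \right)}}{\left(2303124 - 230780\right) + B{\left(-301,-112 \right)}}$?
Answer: $- \frac{1272146}{1032959} \approx -1.2316$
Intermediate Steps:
$B{\left(N,x \right)} = -6426$ ($B{\left(N,x \right)} = \left(-3\right) 2142 = -6426$)
$\frac{-2546062 + U{\left(1770 \right)}}{\left(2303124 - 230780\right) + B{\left(-301,-112 \right)}} = \frac{-2546062 + 1770}{\left(2303124 - 230780\right) - 6426} = - \frac{2544292}{\left(2303124 - 230780\right) - 6426} = - \frac{2544292}{2072344 - 6426} = - \frac{2544292}{2065918} = \left(-2544292\right) \frac{1}{2065918} = - \frac{1272146}{1032959}$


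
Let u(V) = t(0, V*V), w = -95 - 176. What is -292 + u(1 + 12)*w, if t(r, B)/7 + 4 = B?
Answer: -313297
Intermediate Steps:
t(r, B) = -28 + 7*B
w = -271
u(V) = -28 + 7*V**2 (u(V) = -28 + 7*(V*V) = -28 + 7*V**2)
-292 + u(1 + 12)*w = -292 + (-28 + 7*(1 + 12)**2)*(-271) = -292 + (-28 + 7*13**2)*(-271) = -292 + (-28 + 7*169)*(-271) = -292 + (-28 + 1183)*(-271) = -292 + 1155*(-271) = -292 - 313005 = -313297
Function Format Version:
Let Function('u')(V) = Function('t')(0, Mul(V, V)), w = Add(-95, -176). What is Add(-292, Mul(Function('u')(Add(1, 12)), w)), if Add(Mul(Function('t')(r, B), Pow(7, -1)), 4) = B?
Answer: -313297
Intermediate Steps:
Function('t')(r, B) = Add(-28, Mul(7, B))
w = -271
Function('u')(V) = Add(-28, Mul(7, Pow(V, 2))) (Function('u')(V) = Add(-28, Mul(7, Mul(V, V))) = Add(-28, Mul(7, Pow(V, 2))))
Add(-292, Mul(Function('u')(Add(1, 12)), w)) = Add(-292, Mul(Add(-28, Mul(7, Pow(Add(1, 12), 2))), -271)) = Add(-292, Mul(Add(-28, Mul(7, Pow(13, 2))), -271)) = Add(-292, Mul(Add(-28, Mul(7, 169)), -271)) = Add(-292, Mul(Add(-28, 1183), -271)) = Add(-292, Mul(1155, -271)) = Add(-292, -313005) = -313297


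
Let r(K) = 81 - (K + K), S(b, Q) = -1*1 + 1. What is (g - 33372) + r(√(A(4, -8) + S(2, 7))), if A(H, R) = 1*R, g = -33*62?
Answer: -35337 - 4*I*√2 ≈ -35337.0 - 5.6569*I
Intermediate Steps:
g = -2046
A(H, R) = R
S(b, Q) = 0 (S(b, Q) = -1 + 1 = 0)
r(K) = 81 - 2*K
(g - 33372) + r(√(A(4, -8) + S(2, 7))) = (-2046 - 33372) + (81 - 2*√(-8 + 0)) = -35418 + (81 - 4*I*√2) = -35337 - 4*I*√2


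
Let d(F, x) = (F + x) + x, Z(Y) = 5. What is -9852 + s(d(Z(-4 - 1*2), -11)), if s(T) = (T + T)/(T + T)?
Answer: -9851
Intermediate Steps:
d(F, x) = F + 2*x
s(T) = 1 (s(T) = (2*T)/((2*T)) = (2*T)*(1/(2*T)) = 1)
-9852 + s(d(Z(-4 - 1*2), -11)) = -9852 + 1 = -9851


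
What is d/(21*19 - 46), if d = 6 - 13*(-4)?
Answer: 58/353 ≈ 0.16431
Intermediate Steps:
d = 58 (d = 6 + 52 = 58)
d/(21*19 - 46) = 58/(21*19 - 46) = 58/(399 - 46) = 58/353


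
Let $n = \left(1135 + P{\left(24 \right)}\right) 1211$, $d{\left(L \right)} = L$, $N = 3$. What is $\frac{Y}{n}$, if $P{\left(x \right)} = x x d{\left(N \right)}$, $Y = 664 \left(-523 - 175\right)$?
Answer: $- \frac{463472}{3467093} \approx -0.13368$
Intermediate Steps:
$Y = -463472$ ($Y = 664 \left(-698\right) = -463472$)
$P{\left(x \right)} = 3 x^{2}$ ($P{\left(x \right)} = x x 3 = x^{2} \cdot 3 = 3 x^{2}$)
$n = 3467093$ ($n = \left(1135 + 3 \cdot 24^{2}\right) 1211 = \left(1135 + 3 \cdot 576\right) 1211 = \left(1135 + 1728\right) 1211 = 2863 \cdot 1211 = 3467093$)
$\frac{Y}{n} = - \frac{463472}{3467093}$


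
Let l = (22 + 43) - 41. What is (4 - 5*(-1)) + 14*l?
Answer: 345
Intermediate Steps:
l = 24 (l = 65 - 41 = 24)
(4 - 5*(-1)) + 14*l = (4 - 5*(-1)) + 14*24 = (4 + 5) + 336 = 9 + 336 = 345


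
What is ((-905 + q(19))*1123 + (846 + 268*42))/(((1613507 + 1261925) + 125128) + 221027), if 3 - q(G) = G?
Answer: -1022181/3221587 ≈ -0.31729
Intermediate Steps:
q(G) = 3 - G
((-905 + q(19))*1123 + (846 + 268*42))/(((1613507 + 1261925) + 125128) + 221027) = ((-905 + (3 - 1*19))*1123 + (846 + 268*42))/(((1613507 + 1261925) + 125128) + 221027) = ((-905 + (3 - 19))*1123 + (846 + 11256))/((2875432 + 125128) + 221027) = ((-905 - 16)*1123 + 12102)/(3000560 + 221027) = (-921*1123 + 12102)/3221587 = (-1034283 + 12102)*(1/3221587) = -1022181*1/3221587 = -1022181/3221587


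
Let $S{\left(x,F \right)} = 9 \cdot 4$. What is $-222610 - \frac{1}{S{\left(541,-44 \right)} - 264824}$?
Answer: $- \frac{58944456679}{264788} \approx -2.2261 \cdot 10^{5}$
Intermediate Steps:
$S{\left(x,F \right)} = 36$
$-222610 - \frac{1}{S{\left(541,-44 \right)} - 264824} = -222610 - \frac{1}{36 - 264824} = -222610 - \frac{1}{-264788} = -222610 - - \frac{1}{264788} = -222610 + \frac{1}{264788} = - \frac{58944456679}{264788}$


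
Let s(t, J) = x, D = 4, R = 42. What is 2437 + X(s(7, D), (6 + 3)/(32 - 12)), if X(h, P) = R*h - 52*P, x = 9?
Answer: 13958/5 ≈ 2791.6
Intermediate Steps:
s(t, J) = 9
X(h, P) = -52*P + 42*h (X(h, P) = 42*h - 52*P = -52*P + 42*h)
2437 + X(s(7, D), (6 + 3)/(32 - 12)) = 2437 + (-52*(6 + 3)/(32 - 12) + 42*9) = 2437 + (-468/20 + 378) = 2437 + (-52*9/20 + 378) = 2437 + (-117/5 + 378) = 2437 + 1773/5 = 13958/5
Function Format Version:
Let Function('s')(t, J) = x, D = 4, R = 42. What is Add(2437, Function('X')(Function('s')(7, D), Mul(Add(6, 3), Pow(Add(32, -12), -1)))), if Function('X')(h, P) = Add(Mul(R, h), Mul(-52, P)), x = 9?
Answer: Rational(13958, 5) ≈ 2791.6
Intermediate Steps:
Function('s')(t, J) = 9
Function('X')(h, P) = Add(Mul(-52, P), Mul(42, h)) (Function('X')(h, P) = Add(Mul(42, h), Mul(-52, P)) = Add(Mul(-52, P), Mul(42, h)))
Add(2437, Function('X')(Function('s')(7, D), Mul(Add(6, 3), Pow(Add(32, -12), -1)))) = Add(2437, Add(Mul(-52, Mul(Add(6, 3), Pow(Add(32, -12), -1))), Mul(42, 9))) = Add(2437, Add(Mul(-52, Mul(9, Pow(20, -1))), 378)) = Add(2437, Add(Mul(-52, Mul(9, Rational(1, 20))), 378)) = Add(2437, Add(Mul(-52, Rational(9, 20)), 378)) = Add(2437, Add(Rational(-117, 5), 378)) = Add(2437, Rational(1773, 5)) = Rational(13958, 5)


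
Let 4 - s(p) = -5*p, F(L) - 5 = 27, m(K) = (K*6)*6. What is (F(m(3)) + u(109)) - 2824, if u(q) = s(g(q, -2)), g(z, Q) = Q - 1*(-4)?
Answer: -2778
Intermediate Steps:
g(z, Q) = 4 + Q (g(z, Q) = Q + 4 = 4 + Q)
m(K) = 36*K (m(K) = (6*K)*6 = 36*K)
F(L) = 32 (F(L) = 5 + 27 = 32)
s(p) = 4 + 5*p (s(p) = 4 - (-5)*p = 4 + 5*p)
u(q) = 14 (u(q) = 4 + 5*(4 - 2) = 4 + 5*2 = 4 + 10 = 14)
(F(m(3)) + u(109)) - 2824 = (32 + 14) - 2824 = 46 - 2824 = -2778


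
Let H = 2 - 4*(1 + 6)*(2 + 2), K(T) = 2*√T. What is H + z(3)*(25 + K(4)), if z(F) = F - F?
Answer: -110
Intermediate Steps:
z(F) = 0
H = -110 (H = 2 - 28*4 = 2 - 4*28 = 2 - 112 = -110)
H + z(3)*(25 + K(4)) = -110 + 0*(25 + 2*√4) = -110 + 0*(25 + 2*2) = -110 + 0*(25 + 4) = -110 + 0*29 = -110 + 0 = -110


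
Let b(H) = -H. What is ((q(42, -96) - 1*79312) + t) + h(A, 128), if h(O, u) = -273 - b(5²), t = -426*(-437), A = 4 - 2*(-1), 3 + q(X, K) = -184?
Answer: 106415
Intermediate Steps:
q(X, K) = -187 (q(X, K) = -3 - 184 = -187)
A = 6 (A = 4 + 2 = 6)
t = 186162
h(O, u) = -248 (h(O, u) = -273 - (-1)*5² = -273 - (-1)*25 = -273 - 1*(-25) = -273 + 25 = -248)
((q(42, -96) - 1*79312) + t) + h(A, 128) = ((-187 - 1*79312) + 186162) - 248 = ((-187 - 79312) + 186162) - 248 = (-79499 + 186162) - 248 = 106663 - 248 = 106415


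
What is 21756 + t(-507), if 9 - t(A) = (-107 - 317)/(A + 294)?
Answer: 4635521/213 ≈ 21763.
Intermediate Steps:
t(A) = 9 + 424/(294 + A) (t(A) = 9 - (-107 - 317)/(A + 294) = 9 - (-424)/(294 + A) = 9 + 424/(294 + A))
21756 + t(-507) = 21756 + (3070 + 9*(-507))/(294 - 507) = 21756 + (3070 - 4563)/(-213) = 21756 - 1/213*(-1493) = 21756 + 1493/213 = 4635521/213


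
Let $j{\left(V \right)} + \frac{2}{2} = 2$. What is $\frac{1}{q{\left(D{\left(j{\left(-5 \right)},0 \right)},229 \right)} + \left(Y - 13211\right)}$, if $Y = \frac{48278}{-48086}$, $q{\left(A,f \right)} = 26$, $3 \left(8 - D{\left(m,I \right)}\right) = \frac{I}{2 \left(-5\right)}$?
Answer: $- \frac{24043}{317031094} \approx -7.5838 \cdot 10^{-5}$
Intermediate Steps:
$j{\left(V \right)} = 1$ ($j{\left(V \right)} = -1 + 2 = 1$)
$D{\left(m,I \right)} = 8 + \frac{I}{30}$ ($D{\left(m,I \right)} = 8 - \frac{\frac{1}{2 \left(-5\right)} I}{3} = 8 - \frac{\frac{1}{-10} I}{3} = 8 - \frac{\left(- \frac{1}{10}\right) I}{3} = 8 + \frac{I}{30}$)
$Y = - \frac{24139}{24043}$ ($Y = 48278 \left(- \frac{1}{48086}\right) = - \frac{24139}{24043} \approx -1.004$)
$\frac{1}{q{\left(D{\left(j{\left(-5 \right)},0 \right)},229 \right)} + \left(Y - 13211\right)} = \frac{1}{26 - \frac{317656212}{24043}} = \frac{1}{- \frac{317031094}{24043}} = - \frac{24043}{317031094}$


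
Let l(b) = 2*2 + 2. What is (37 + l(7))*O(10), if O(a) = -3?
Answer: -129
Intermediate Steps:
l(b) = 6 (l(b) = 4 + 2 = 6)
(37 + l(7))*O(10) = (37 + 6)*(-3) = 43*(-3) = -129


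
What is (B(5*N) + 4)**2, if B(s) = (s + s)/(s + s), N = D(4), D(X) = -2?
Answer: 25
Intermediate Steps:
N = -2
B(s) = 1 (B(s) = (2*s)/((2*s)) = (2*s)*(1/(2*s)) = 1)
(B(5*N) + 4)**2 = (1 + 4)**2 = 5**2 = 25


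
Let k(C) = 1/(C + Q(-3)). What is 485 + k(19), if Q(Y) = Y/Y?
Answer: 9701/20 ≈ 485.05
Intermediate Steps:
Q(Y) = 1
k(C) = 1/(1 + C) (k(C) = 1/(C + 1) = 1/(1 + C))
485 + k(19) = 485 + 1/(1 + 19) = 485 + 1/20 = 9701/20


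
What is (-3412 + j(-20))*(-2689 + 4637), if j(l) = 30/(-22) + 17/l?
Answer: -365798849/55 ≈ -6.6509e+6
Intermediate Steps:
j(l) = -15/11 + 17/l (j(l) = 30*(-1/22) + 17/l = -15/11 + 17/l)
(-3412 + j(-20))*(-2689 + 4637) = (-3412 + (-15/11 + 17/(-20)))*(-2689 + 4637) = (-3412 + (-15/11 + 17*(-1/20)))*1948 = (-3412 + (-15/11 - 17/20))*1948 = (-3412 - 487/220)*1948 = -751127/220*1948 = -365798849/55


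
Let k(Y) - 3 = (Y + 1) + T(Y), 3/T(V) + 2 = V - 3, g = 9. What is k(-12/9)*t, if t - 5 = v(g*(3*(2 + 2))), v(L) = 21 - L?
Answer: -10250/57 ≈ -179.82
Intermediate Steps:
T(V) = 3/(-5 + V) (T(V) = 3/(-2 + (V - 3)) = 3/(-2 + (-3 + V)) = 3/(-5 + V))
k(Y) = 4 + Y + 3/(-5 + Y) (k(Y) = 3 + ((Y + 1) + 3/(-5 + Y)) = 3 + ((1 + Y) + 3/(-5 + Y)) = 3 + (1 + Y + 3/(-5 + Y)) = 4 + Y + 3/(-5 + Y))
t = -82 (t = 5 + (21 - 9*3*(2 + 2)) = 5 + (21 - 9*3*4) = 5 + (21 - 9*12) = 5 + (21 - 1*108) = 5 + (21 - 108) = 5 - 87 = -82)
k(-12/9)*t = ((-17 + (-12/9)**2 - (-12)/9)/(-5 - 12/9))*(-82) = ((-17 + (-12*1/9)**2 - (-12)/9)/(-5 - 12*1/9))*(-82) = ((-17 + (-4/3)**2 - 1*(-4/3))/(-5 - 4/3))*(-82) = ((-17 + 16/9 + 4/3)/(-19/3))*(-82) = -3/19*(-125/9)*(-82) = (125/57)*(-82) = -10250/57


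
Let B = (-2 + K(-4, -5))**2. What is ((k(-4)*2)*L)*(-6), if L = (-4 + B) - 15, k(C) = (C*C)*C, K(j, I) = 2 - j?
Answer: -2304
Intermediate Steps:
k(C) = C**3 (k(C) = C**2*C = C**3)
B = 16 (B = (-2 + (2 - 1*(-4)))**2 = (-2 + (2 + 4))**2 = (-2 + 6)**2 = 4**2 = 16)
L = -3 (L = (-4 + 16) - 15 = 12 - 15 = -3)
((k(-4)*2)*L)*(-6) = (((-4)**3*2)*(-3))*(-6) = (-64*2*(-3))*(-6) = -128*(-3)*(-6) = 384*(-6) = -2304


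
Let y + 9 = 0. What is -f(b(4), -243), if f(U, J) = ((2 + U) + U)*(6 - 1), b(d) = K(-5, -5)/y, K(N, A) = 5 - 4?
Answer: -80/9 ≈ -8.8889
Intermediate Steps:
K(N, A) = 1
y = -9 (y = -9 + 0 = -9)
b(d) = -⅑ (b(d) = 1/(-9) = 1*(-⅑) = -⅑)
f(U, J) = 10 + 10*U (f(U, J) = (2 + 2*U)*5 = 10 + 10*U)
-f(b(4), -243) = -(10 + 10*(-⅑)) = -(10 - 10/9) = -1*80/9 = -80/9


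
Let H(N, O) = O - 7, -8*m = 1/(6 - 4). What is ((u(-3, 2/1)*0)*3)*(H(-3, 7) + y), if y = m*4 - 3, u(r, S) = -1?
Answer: 0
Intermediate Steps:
m = -1/16 (m = -1/(8*(6 - 4)) = -⅛/2 = -⅛*½ = -1/16 ≈ -0.062500)
H(N, O) = -7 + O
y = -13/4 (y = -1/16*4 - 3 = -¼ - 3 = -13/4 ≈ -3.2500)
((u(-3, 2/1)*0)*3)*(H(-3, 7) + y) = (-1*0*3)*((-7 + 7) - 13/4) = (0*3)*(0 - 13/4) = 0*(-13/4) = 0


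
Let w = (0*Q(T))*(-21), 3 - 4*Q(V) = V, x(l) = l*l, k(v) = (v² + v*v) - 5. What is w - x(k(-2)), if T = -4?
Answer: -9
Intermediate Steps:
k(v) = -5 + 2*v² (k(v) = (v² + v²) - 5 = 2*v² - 5 = -5 + 2*v²)
x(l) = l²
Q(V) = ¾ - V/4
w = 0 (w = (0*(¾ - ¼*(-4)))*(-21) = (0*(¾ + 1))*(-21) = (0*(7/4))*(-21) = 0*(-21) = 0)
w - x(k(-2)) = 0 - (-5 + 2*(-2)²)² = 0 - (-5 + 2*4)² = 0 - (-5 + 8)² = 0 - 1*3² = 0 - 1*9 = 0 - 9 = -9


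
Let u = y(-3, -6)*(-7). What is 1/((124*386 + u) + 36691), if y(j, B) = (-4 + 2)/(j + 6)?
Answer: 3/253679 ≈ 1.1826e-5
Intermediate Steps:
y(j, B) = -2/(6 + j)
u = 14/3 (u = -2/(6 - 3)*(-7) = -2/3*(-7) = -2*⅓*(-7) = -⅔*(-7) = 14/3 ≈ 4.6667)
1/((124*386 + u) + 36691) = 1/((124*386 + 14/3) + 36691) = 1/((47864 + 14/3) + 36691) = 1/(143606/3 + 36691) = 1/(253679/3) = 3/253679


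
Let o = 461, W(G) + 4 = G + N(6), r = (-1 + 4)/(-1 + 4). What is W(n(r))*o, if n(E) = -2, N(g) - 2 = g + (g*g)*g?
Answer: 100498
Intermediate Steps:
r = 1 (r = 3/3 = 3*(⅓) = 1)
N(g) = 2 + g + g³ (N(g) = 2 + (g + (g*g)*g) = 2 + (g + g²*g) = 2 + (g + g³) = 2 + g + g³)
W(G) = 220 + G (W(G) = -4 + (G + (2 + 6 + 6³)) = -4 + (G + (2 + 6 + 216)) = -4 + (G + 224) = -4 + (224 + G) = 220 + G)
W(n(r))*o = (220 - 2)*461 = 218*461 = 100498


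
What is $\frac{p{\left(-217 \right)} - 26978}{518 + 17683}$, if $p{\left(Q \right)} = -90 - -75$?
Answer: $- \frac{26993}{18201} \approx -1.4831$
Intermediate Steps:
$p{\left(Q \right)} = -15$ ($p{\left(Q \right)} = -90 + 75 = -15$)
$\frac{p{\left(-217 \right)} - 26978}{518 + 17683} = \frac{-15 - 26978}{518 + 17683} = - \frac{26993}{18201}$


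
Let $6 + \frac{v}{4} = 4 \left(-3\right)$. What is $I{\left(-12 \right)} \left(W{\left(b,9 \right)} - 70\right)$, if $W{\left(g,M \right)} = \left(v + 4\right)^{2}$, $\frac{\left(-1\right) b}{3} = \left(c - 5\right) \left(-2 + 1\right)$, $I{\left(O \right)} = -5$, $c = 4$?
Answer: $-22770$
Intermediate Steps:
$v = -72$ ($v = -24 + 4 \cdot 4 \left(-3\right) = -24 + 4 \left(-12\right) = -24 - 48 = -72$)
$b = -3$ ($b = - 3 \left(4 - 5\right) \left(-2 + 1\right) = - 3 \left(\left(-1\right) \left(-1\right)\right) = \left(-3\right) 1 = -3$)
$W{\left(g,M \right)} = 4624$ ($W{\left(g,M \right)} = \left(-72 + 4\right)^{2} = \left(-68\right)^{2} = 4624$)
$I{\left(-12 \right)} \left(W{\left(b,9 \right)} - 70\right) = - 5 \left(4624 - 70\right) = \left(-5\right) 4554 = -22770$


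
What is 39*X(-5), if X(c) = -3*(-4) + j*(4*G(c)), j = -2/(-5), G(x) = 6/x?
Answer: 9828/25 ≈ 393.12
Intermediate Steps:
j = ⅖ (j = -2*(-⅕) = ⅖ ≈ 0.40000)
X(c) = 12 + 48/(5*c) (X(c) = -3*(-4) + 2*(4*(6/c))/5 = 12 + 2*(24/c)/5 = 12 + 48/(5*c))
39*X(-5) = 39*(12 + (48/5)/(-5)) = 39*(12 + (48/5)*(-⅕)) = 39*(12 - 48/25) = 39*(252/25) = 9828/25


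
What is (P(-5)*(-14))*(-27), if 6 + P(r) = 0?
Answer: -2268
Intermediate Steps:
P(r) = -6 (P(r) = -6 + 0 = -6)
(P(-5)*(-14))*(-27) = -6*(-14)*(-27) = 84*(-27) = -2268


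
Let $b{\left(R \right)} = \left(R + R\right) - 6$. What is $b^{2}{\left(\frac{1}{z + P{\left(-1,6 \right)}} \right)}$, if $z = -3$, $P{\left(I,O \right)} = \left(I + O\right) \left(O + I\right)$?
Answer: $\frac{4225}{121} \approx 34.917$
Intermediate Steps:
$P{\left(I,O \right)} = \left(I + O\right)^{2}$ ($P{\left(I,O \right)} = \left(I + O\right) \left(I + O\right) = \left(I + O\right)^{2}$)
$b{\left(R \right)} = -6 + 2 R$ ($b{\left(R \right)} = 2 R - 6 = -6 + 2 R$)
$b^{2}{\left(\frac{1}{z + P{\left(-1,6 \right)}} \right)} = \left(-6 + \frac{2}{-3 + \left(-1 + 6\right)^{2}}\right)^{2} = \left(-6 + \frac{2}{-3 + 5^{2}}\right)^{2} = \left(-6 + \frac{2}{-3 + 25}\right)^{2} = \left(-6 + \frac{2}{22}\right)^{2} = \left(-6 + 2 \cdot \frac{1}{22}\right)^{2} = \left(-6 + \frac{1}{11}\right)^{2} = \left(- \frac{65}{11}\right)^{2} = \frac{4225}{121}$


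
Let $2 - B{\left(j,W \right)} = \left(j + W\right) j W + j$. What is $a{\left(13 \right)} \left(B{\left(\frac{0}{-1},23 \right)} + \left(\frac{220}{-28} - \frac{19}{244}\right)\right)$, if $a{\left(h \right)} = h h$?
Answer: $- \frac{1713153}{1708} \approx -1003.0$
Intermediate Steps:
$a{\left(h \right)} = h^{2}$
$B{\left(j,W \right)} = 2 - j - W j \left(W + j\right)$ ($B{\left(j,W \right)} = 2 - \left(\left(j + W\right) j W + j\right) = 2 - \left(\left(W + j\right) j W + j\right) = 2 - \left(j \left(W + j\right) W + j\right) = 2 - \left(W j \left(W + j\right) + j\right) = 2 - \left(j + W j \left(W + j\right)\right) = 2 - j - W j \left(W + j\right)$)
$a{\left(13 \right)} \left(B{\left(\frac{0}{-1},23 \right)} + \left(\frac{220}{-28} - \frac{19}{244}\right)\right) = 13^{2} \left(\left(2 - \frac{0}{-1} - 23 \left(\frac{0}{-1}\right)^{2} - \frac{0}{-1} \cdot 23^{2}\right) + \left(\frac{220}{-28} - \frac{19}{244}\right)\right) = 169 \left(\left(2 - 0 \left(-1\right) - 23 \left(0 \left(-1\right)\right)^{2} - 0 \left(-1\right) 529\right) + \left(220 \left(- \frac{1}{28}\right) - \frac{19}{244}\right)\right) = 169 \left(\left(2 - 0 - 23 \cdot 0^{2} - 0 \cdot 529\right) - \frac{13553}{1708}\right) = 169 \left(\left(2 + 0 - 23 \cdot 0 + 0\right) - \frac{13553}{1708}\right) = 169 \left(\left(2 + 0 + 0 + 0\right) - \frac{13553}{1708}\right) = 169 \left(2 - \frac{13553}{1708}\right) = 169 \left(- \frac{10137}{1708}\right) = - \frac{1713153}{1708}$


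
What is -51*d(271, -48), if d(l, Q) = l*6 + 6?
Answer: -83232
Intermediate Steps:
d(l, Q) = 6 + 6*l (d(l, Q) = 6*l + 6 = 6 + 6*l)
-51*d(271, -48) = -51*(6 + 6*271) = -51*(6 + 1626) = -51*1632 = -83232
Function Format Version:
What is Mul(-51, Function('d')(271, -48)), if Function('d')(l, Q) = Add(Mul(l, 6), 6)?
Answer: -83232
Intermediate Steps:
Function('d')(l, Q) = Add(6, Mul(6, l)) (Function('d')(l, Q) = Add(Mul(6, l), 6) = Add(6, Mul(6, l)))
Mul(-51, Function('d')(271, -48)) = Mul(-51, Add(6, Mul(6, 271))) = Mul(-51, Add(6, 1626)) = Mul(-51, 1632) = -83232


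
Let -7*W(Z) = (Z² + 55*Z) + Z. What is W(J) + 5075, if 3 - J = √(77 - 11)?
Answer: 35282/7 + 62*√66/7 ≈ 5112.2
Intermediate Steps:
J = 3 - √66 (J = 3 - √(77 - 11) = 3 - √66 ≈ -5.1240)
W(Z) = -8*Z - Z²/7 (W(Z) = -((Z² + 55*Z) + Z)/7 = -(Z² + 56*Z)/7 = -8*Z - Z²/7)
W(J) + 5075 = -(3 - √66)*(56 + (3 - √66))/7 + 5075 = -(3 - √66)*(59 - √66)/7 + 5075 = 5075 - (3 - √66)*(59 - √66)/7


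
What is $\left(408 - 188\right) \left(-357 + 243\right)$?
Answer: $-25080$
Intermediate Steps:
$\left(408 - 188\right) \left(-357 + 243\right) = \left(408 - 188\right) \left(-114\right) = 220 \left(-114\right) = -25080$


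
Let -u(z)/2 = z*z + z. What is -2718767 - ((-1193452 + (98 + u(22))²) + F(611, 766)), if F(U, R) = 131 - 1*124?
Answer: -2360718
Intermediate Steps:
u(z) = -2*z - 2*z² (u(z) = -2*(z*z + z) = -2*(z² + z) = -2*(z + z²) = -2*z - 2*z²)
F(U, R) = 7 (F(U, R) = 131 - 124 = 7)
-2718767 - ((-1193452 + (98 + u(22))²) + F(611, 766)) = -2718767 - ((-1193452 + (98 - 2*22*(1 + 22))²) + 7) = -2718767 - ((-1193452 + (98 - 2*22*23)²) + 7) = -2718767 - ((-1193452 + (98 - 1012)²) + 7) = -2718767 - ((-1193452 + (-914)²) + 7) = -2718767 - ((-1193452 + 835396) + 7) = -2718767 - (-358056 + 7) = -2718767 - 1*(-358049) = -2718767 + 358049 = -2360718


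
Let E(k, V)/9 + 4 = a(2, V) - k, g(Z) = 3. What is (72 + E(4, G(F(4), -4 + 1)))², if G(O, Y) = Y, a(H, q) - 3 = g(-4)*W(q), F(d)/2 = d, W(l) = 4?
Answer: 18225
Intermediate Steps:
F(d) = 2*d
a(H, q) = 15 (a(H, q) = 3 + 3*4 = 3 + 12 = 15)
E(k, V) = 99 - 9*k (E(k, V) = -36 + 9*(15 - k) = -36 + (135 - 9*k) = 99 - 9*k)
(72 + E(4, G(F(4), -4 + 1)))² = (72 + (99 - 9*4))² = (72 + (99 - 36))² = (72 + 63)² = 135² = 18225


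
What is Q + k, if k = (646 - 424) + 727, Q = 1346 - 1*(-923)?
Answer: 3218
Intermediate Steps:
Q = 2269 (Q = 1346 + 923 = 2269)
k = 949 (k = 222 + 727 = 949)
Q + k = 2269 + 949 = 3218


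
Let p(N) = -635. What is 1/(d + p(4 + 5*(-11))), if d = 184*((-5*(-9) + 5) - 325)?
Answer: -1/51235 ≈ -1.9518e-5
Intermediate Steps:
d = -50600 (d = 184*((45 + 5) - 325) = 184*(50 - 325) = 184*(-275) = -50600)
1/(d + p(4 + 5*(-11))) = 1/(-50600 - 635) = 1/(-51235) = -1/51235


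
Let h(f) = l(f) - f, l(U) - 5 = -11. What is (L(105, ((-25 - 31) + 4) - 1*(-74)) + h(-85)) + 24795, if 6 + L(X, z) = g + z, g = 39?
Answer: 24929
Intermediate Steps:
l(U) = -6 (l(U) = 5 - 11 = -6)
L(X, z) = 33 + z (L(X, z) = -6 + (39 + z) = 33 + z)
h(f) = -6 - f
(L(105, ((-25 - 31) + 4) - 1*(-74)) + h(-85)) + 24795 = ((33 + (((-25 - 31) + 4) - 1*(-74))) + (-6 - 1*(-85))) + 24795 = ((33 + ((-56 + 4) + 74)) + (-6 + 85)) + 24795 = ((33 + (-52 + 74)) + 79) + 24795 = ((33 + 22) + 79) + 24795 = (55 + 79) + 24795 = 134 + 24795 = 24929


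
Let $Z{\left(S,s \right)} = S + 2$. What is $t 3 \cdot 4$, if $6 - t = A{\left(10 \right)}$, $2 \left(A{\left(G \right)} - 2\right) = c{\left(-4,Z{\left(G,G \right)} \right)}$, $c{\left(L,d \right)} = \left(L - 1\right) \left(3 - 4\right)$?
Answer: $18$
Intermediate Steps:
$Z{\left(S,s \right)} = 2 + S$
$c{\left(L,d \right)} = 1 - L$ ($c{\left(L,d \right)} = \left(-1 + L\right) \left(-1\right) = 1 - L$)
$A{\left(G \right)} = \frac{9}{2}$ ($A{\left(G \right)} = 2 + \frac{1 - -4}{2} = 2 + \frac{1 + 4}{2} = 2 + \frac{1}{2} \cdot 5 = 2 + \frac{5}{2} = \frac{9}{2}$)
$t = \frac{3}{2}$ ($t = 6 - \frac{9}{2} = \frac{3}{2} \approx 1.5$)
$t 3 \cdot 4 = \frac{3 \cdot 3 \cdot 4}{2} = \frac{3}{2} \cdot 12 = 18$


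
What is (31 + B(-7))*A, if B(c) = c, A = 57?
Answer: 1368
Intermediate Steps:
(31 + B(-7))*A = (31 - 7)*57 = 24*57 = 1368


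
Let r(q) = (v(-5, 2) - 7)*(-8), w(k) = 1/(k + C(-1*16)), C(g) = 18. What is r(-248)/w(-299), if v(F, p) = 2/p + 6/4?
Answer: -10116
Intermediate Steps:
v(F, p) = 3/2 + 2/p (v(F, p) = 2/p + 6*(¼) = 2/p + 3/2 = 3/2 + 2/p)
w(k) = 1/(18 + k) (w(k) = 1/(k + 18) = 1/(18 + k))
r(q) = 36 (r(q) = ((3/2 + 2/2) - 7)*(-8) = ((3/2 + 2*(½)) - 7)*(-8) = ((3/2 + 1) - 7)*(-8) = (5/2 - 7)*(-8) = -9/2*(-8) = 36)
r(-248)/w(-299) = 36/(1/(18 - 299)) = 36/(1/(-281)) = 36/(-1/281) = 36*(-281) = -10116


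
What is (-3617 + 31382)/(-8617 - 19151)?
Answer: -9255/9256 ≈ -0.99989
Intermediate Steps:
(-3617 + 31382)/(-8617 - 19151) = 27765/(-27768) = 27765*(-1/27768) = -9255/9256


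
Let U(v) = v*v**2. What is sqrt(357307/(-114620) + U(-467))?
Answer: 89*I*sqrt(42231009071185)/57310 ≈ 10092.0*I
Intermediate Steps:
U(v) = v**3
sqrt(357307/(-114620) + U(-467)) = sqrt(357307/(-114620) + (-467)**3) = sqrt(357307*(-1/114620) - 101847563) = sqrt(-357307/114620 - 101847563) = sqrt(-11673768028367/114620) = 89*I*sqrt(42231009071185)/57310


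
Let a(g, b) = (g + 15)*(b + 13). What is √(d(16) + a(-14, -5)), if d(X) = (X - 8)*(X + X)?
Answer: 2*√66 ≈ 16.248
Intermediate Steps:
a(g, b) = (13 + b)*(15 + g) (a(g, b) = (15 + g)*(13 + b) = (13 + b)*(15 + g))
d(X) = 2*X*(-8 + X) (d(X) = (-8 + X)*(2*X) = 2*X*(-8 + X))
√(d(16) + a(-14, -5)) = √(2*16*(-8 + 16) + (195 + 13*(-14) + 15*(-5) - 5*(-14))) = √(2*16*8 + (195 - 182 - 75 + 70)) = √(256 + 8) = √264 = 2*√66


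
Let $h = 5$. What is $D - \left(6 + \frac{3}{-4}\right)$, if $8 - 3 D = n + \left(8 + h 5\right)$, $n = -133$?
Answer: $\frac{123}{4} \approx 30.75$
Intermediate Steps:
$D = 36$ ($D = \frac{8}{3} - \frac{-133 + \left(8 + 5 \cdot 5\right)}{3} = \frac{8}{3} - \frac{-133 + \left(8 + 25\right)}{3} = \frac{8}{3} - \frac{-133 + 33}{3} = \frac{8}{3} - - \frac{100}{3} = \frac{8}{3} + \frac{100}{3} = 36$)
$D - \left(6 + \frac{3}{-4}\right) = 36 - \left(6 + \frac{3}{-4}\right) = 36 - \left(6 + 3 \left(- \frac{1}{4}\right)\right) = 36 - \left(6 - \frac{3}{4}\right) = 36 - \frac{21}{4} = \frac{123}{4}$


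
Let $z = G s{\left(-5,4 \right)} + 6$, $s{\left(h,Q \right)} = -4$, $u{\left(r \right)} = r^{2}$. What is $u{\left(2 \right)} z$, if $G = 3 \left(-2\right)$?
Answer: $120$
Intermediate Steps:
$G = -6$
$z = 30$ ($z = \left(-6\right) \left(-4\right) + 6 = 24 + 6 = 30$)
$u{\left(2 \right)} z = 2^{2} \cdot 30 = 4 \cdot 30 = 120$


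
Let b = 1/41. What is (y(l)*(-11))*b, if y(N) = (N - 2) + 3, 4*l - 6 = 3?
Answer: -143/164 ≈ -0.87195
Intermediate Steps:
l = 9/4 (l = 3/2 + (¼)*3 = 3/2 + ¾ = 9/4 ≈ 2.2500)
b = 1/41 ≈ 0.024390
y(N) = 1 + N (y(N) = (-2 + N) + 3 = 1 + N)
(y(l)*(-11))*b = ((1 + 9/4)*(-11))*(1/41) = ((13/4)*(-11))*(1/41) = -143/4*1/41 = -143/164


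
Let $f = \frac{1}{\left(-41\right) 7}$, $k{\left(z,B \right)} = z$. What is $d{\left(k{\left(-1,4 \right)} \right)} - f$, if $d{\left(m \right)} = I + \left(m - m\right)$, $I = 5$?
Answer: $\frac{1436}{287} \approx 5.0035$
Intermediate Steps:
$f = - \frac{1}{287}$ ($f = \frac{1}{-287} = - \frac{1}{287} \approx -0.0034843$)
$d{\left(m \right)} = 5$ ($d{\left(m \right)} = 5 + \left(m - m\right) = 5 + 0 = 5$)
$d{\left(k{\left(-1,4 \right)} \right)} - f = 5 - - \frac{1}{287} = 5 + \frac{1}{287} = \frac{1436}{287}$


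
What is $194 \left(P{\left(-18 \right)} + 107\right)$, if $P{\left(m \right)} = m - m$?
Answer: $20758$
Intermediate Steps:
$P{\left(m \right)} = 0$
$194 \left(P{\left(-18 \right)} + 107\right) = 194 \left(0 + 107\right) = 194 \cdot 107 = 20758$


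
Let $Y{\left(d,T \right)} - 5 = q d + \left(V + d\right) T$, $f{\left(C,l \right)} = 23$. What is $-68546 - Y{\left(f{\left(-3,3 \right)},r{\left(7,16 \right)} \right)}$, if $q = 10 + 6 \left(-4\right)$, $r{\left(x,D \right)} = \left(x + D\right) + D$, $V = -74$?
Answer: $-66240$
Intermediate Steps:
$r{\left(x,D \right)} = x + 2 D$ ($r{\left(x,D \right)} = \left(D + x\right) + D = x + 2 D$)
$q = -14$ ($q = 10 - 24 = -14$)
$Y{\left(d,T \right)} = 5 - 14 d + T \left(-74 + d\right)$ ($Y{\left(d,T \right)} = 5 + \left(- 14 d + \left(-74 + d\right) T\right) = 5 + \left(- 14 d + T \left(-74 + d\right)\right) = 5 - 14 d + T \left(-74 + d\right)$)
$-68546 - Y{\left(f{\left(-3,3 \right)},r{\left(7,16 \right)} \right)} = -68546 - \left(5 - 74 \left(7 + 2 \cdot 16\right) - 322 + \left(7 + 2 \cdot 16\right) 23\right) = -68546 - \left(5 - 74 \left(7 + 32\right) - 322 + \left(7 + 32\right) 23\right) = -68546 - \left(5 - 2886 - 322 + 39 \cdot 23\right) = -68546 - \left(5 - 2886 - 322 + 897\right) = -68546 - -2306 = -68546 + 2306 = -66240$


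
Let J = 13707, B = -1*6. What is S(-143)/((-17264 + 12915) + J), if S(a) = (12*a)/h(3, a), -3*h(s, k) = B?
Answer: -429/4679 ≈ -0.091686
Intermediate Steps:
B = -6
h(s, k) = 2 (h(s, k) = -1/3*(-6) = 2)
S(a) = 6*a (S(a) = (12*a)/2 = (12*a)*(1/2) = 6*a)
S(-143)/((-17264 + 12915) + J) = (6*(-143))/((-17264 + 12915) + 13707) = -858/(-4349 + 13707) = -858/9358 = -858*1/9358 = -429/4679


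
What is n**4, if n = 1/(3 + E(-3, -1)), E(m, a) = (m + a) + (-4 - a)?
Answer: 1/256 ≈ 0.0039063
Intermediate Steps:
E(m, a) = -4 + m (E(m, a) = (a + m) + (-4 - a) = -4 + m)
n = -1/4 (n = 1/(3 + (-4 - 3)) = 1/(3 - 7) = 1/(-4) = -1/4 ≈ -0.25000)
n**4 = (-1/4)**4 = 1/256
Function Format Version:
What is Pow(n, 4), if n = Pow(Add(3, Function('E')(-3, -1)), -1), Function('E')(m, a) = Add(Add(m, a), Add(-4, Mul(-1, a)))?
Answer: Rational(1, 256) ≈ 0.0039063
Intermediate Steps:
Function('E')(m, a) = Add(-4, m) (Function('E')(m, a) = Add(Add(a, m), Add(-4, Mul(-1, a))) = Add(-4, m))
n = Rational(-1, 4) (n = Pow(Add(3, Add(-4, -3)), -1) = Pow(Add(3, -7), -1) = Pow(-4, -1) = Rational(-1, 4) ≈ -0.25000)
Pow(n, 4) = Pow(Rational(-1, 4), 4) = Rational(1, 256)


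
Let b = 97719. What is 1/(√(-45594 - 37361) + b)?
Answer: 97719/9549085916 - I*√82955/9549085916 ≈ 1.0233e-5 - 3.0162e-8*I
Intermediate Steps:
1/(√(-45594 - 37361) + b) = 1/(√(-45594 - 37361) + 97719) = 1/(√(-82955) + 97719) = 1/(I*√82955 + 97719) = 1/(97719 + I*√82955)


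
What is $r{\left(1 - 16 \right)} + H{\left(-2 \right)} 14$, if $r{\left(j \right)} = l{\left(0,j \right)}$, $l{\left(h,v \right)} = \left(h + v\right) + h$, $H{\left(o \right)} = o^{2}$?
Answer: $41$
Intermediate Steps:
$l{\left(h,v \right)} = v + 2 h$
$r{\left(j \right)} = j$ ($r{\left(j \right)} = j + 2 \cdot 0 = j + 0 = j$)
$r{\left(1 - 16 \right)} + H{\left(-2 \right)} 14 = \left(1 - 16\right) + \left(-2\right)^{2} \cdot 14 = \left(1 - 16\right) + 4 \cdot 14 = -15 + 56 = 41$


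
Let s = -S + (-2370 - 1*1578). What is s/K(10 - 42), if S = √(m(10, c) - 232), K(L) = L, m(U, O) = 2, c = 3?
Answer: 987/8 + I*√230/32 ≈ 123.38 + 0.47393*I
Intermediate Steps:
S = I*√230 (S = √(2 - 232) = √(-230) = I*√230 ≈ 15.166*I)
s = -3948 - I*√230 (s = -I*√230 + (-2370 - 1*1578) = -I*√230 + (-2370 - 1578) = -I*√230 - 3948 = -3948 - I*√230 ≈ -3948.0 - 15.166*I)
s/K(10 - 42) = (-3948 - I*√230)/(10 - 42) = (-3948 - I*√230)/(-32) = (-3948 - I*√230)*(-1/32) = 987/8 + I*√230/32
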